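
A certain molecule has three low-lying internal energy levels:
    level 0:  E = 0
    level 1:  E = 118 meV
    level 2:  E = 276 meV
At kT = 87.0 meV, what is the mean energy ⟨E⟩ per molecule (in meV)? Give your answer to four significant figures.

Eᵢ/kT = 0, 1.35632, 3.17241.
Z = Σ e^(−Eᵢ/kT) = e^(−0) + e^(−1.35632) + e^(−3.17241) = 1.00000 + 0.257607 + 0.0419025 = 1.29951.
⟨E⟩ = Σ Eᵢ e^(−Eᵢ/kT) / Z = (0·1.00000 + 118·0.257607 + 276·0.0419025) / 1.29951 = 32.29 meV.

32.29 meV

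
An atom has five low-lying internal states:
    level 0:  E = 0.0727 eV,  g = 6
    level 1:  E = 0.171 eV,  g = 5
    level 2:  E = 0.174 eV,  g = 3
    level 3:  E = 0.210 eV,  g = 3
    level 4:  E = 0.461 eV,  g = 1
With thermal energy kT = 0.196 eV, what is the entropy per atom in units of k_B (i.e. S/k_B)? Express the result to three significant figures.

Eᵢ/kT = 0.37092, 0.87245, 0.88776, 1.0714, 2.3520.
Z = Σ gᵢe^(−Eᵢ/kT) = 6·e^(−0.37092) + 5·e^(−0.87245) + 3·e^(−0.88776) + 3·e^(−1.0714) + 1·e^(−2.3520) = 4.1406 + 2.0896 + 1.2347 + 1.0276 + 0.095179 = 8.5877.
⟨E⟩ = Σ EᵢPᵢ = 0.13192 eV.
S/k_B = ln Z + ⟨E⟩/kT = ln(8.5877) + 0.13192/0.196 = 2.1503 + 0.67306 = 2.82.

2.82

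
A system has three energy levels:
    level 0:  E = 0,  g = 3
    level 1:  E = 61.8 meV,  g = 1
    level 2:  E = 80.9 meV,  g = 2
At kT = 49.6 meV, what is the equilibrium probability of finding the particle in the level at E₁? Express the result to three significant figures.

Eᵢ/kT = 0, 1.2460, 1.6310.
Z = Σ gᵢe^(−Eᵢ/kT) = 3·e^(−0) + 1·e^(−1.2460) + 2·e^(−1.6310) = 3.0000 + 0.28765 + 0.39147 = 3.6791.
P₁ = g₁ e^(−E₁/kT) / Z = 0.28765/3.6791 = 0.0782.

0.0782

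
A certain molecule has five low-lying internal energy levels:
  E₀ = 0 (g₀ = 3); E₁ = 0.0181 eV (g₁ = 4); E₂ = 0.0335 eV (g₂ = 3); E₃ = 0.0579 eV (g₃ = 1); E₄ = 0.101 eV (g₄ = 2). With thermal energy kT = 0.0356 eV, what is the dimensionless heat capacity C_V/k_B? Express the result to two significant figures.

0.27

Eᵢ/kT = 0, 0.5084, 0.9410, 1.626, 2.837.
Z = Σ gᵢe^(−Eᵢ/kT) = 3·e^(−0) + 4·e^(−0.5084) + 3·e^(−0.9410) + 1·e^(−1.626) + 2·e^(−2.837) = 3.000 + 2.406 + 1.171 + 0.1967 + 0.1172 = 6.891.
⟨E⟩ = 0.01538 eV, ⟨E²⟩ = 0.0005743 eV².
C_V/k_B = (⟨E²⟩ − ⟨E⟩²)/(kT)² = (0.0005743 − 0.0002365)/0.001267 = 0.27.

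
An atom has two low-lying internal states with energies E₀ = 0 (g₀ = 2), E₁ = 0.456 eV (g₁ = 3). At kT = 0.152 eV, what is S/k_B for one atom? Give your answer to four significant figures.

Eᵢ/kT = 0, 3.00000.
Z = Σ gᵢe^(−Eᵢ/kT) = 2·e^(−0) + 3·e^(−3.00000) = 2.00000 + 0.149361 = 2.14936.
⟨E⟩ = Σ EᵢPᵢ = 0.0316879 eV.
S/k_B = ln Z + ⟨E⟩/kT = ln(2.14936) + 0.0316879/0.152 = 0.765170 + 0.208473 = 0.9736.

0.9736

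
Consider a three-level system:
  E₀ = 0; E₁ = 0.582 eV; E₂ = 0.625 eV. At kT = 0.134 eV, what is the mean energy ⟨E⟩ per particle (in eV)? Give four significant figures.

0.01316 eV

Eᵢ/kT = 0, 4.34328, 4.66418.
Z = Σ e^(−Eᵢ/kT) = e^(−0) + e^(−4.34328) + e^(−4.66418) = 1.00000 + 0.0129938 + 0.00942698 = 1.02242.
⟨E⟩ = Σ Eᵢ e^(−Eᵢ/kT) / Z = (0·1.00000 + 0.582·0.0129938 + 0.625·0.00942698) / 1.02242 = 0.01316 eV.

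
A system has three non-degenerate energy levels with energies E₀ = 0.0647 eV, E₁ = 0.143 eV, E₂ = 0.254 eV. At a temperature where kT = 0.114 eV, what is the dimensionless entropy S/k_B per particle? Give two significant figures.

Eᵢ/kT = 0.5675, 1.254, 2.228.
Z = Σ e^(−Eᵢ/kT) = e^(−0.5675) + e^(−1.254) + e^(−2.228) = 0.5669 + 0.2854 + 0.1077 = 0.9600.
⟨E⟩ = Σ EᵢPᵢ = 0.1092 eV.
S/k_B = ln Z + ⟨E⟩/kT = ln(0.9600) + 0.1092/0.114 = -0.04082 + 0.9579 = 0.92.

0.92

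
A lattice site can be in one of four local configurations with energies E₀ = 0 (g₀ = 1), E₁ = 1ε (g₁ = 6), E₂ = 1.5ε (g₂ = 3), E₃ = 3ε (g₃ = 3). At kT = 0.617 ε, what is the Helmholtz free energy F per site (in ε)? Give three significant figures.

-0.559 ε

Eᵢ/kT = 0, 1.6207, 2.4311, 4.8622.
Z = Σ gᵢe^(−Eᵢ/kT) = 1·e^(−0) + 6·e^(−1.6207) + 3·e^(−2.4311) + 3·e^(−4.8622) = 1.0000 + 1.1866 + 0.26382 + 0.023200 = 2.4736.
F = −kT ln Z = −0.617 × ln(2.4736) = −0.617 × 0.90567 = -0.559 ε.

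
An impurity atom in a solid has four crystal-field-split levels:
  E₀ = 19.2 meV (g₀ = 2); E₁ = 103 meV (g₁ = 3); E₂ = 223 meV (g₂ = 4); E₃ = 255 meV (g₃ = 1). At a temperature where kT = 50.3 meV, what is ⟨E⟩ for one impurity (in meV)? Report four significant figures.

Eᵢ/kT = 0.381710, 2.04771, 4.43340, 5.06958.
Z = Σ gᵢe^(−Eᵢ/kT) = 2·e^(−0.381710) + 3·e^(−2.04771) + 4·e^(−4.43340) + 1·e^(−5.06958) = 1.36539 + 0.387090 + 0.0474962 + 0.00628506 = 1.80626.
⟨E⟩ = Σ Eᵢ gᵢe^(−Eᵢ/kT) / Z = (19.2·1.36539 + 103·0.387090 + 223·0.0474962 + 255·0.00628506) / 1.80626 = 43.34 meV.

43.34 meV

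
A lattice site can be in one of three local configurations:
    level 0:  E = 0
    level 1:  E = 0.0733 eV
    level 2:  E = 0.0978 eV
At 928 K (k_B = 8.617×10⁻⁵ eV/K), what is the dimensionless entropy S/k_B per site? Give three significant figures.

k_BT = 8.617×10⁻⁵ × 928 K = 0.079966 eV.
Eᵢ/kT = 0, 0.91664, 1.2230.
Z = Σ e^(−Eᵢ/kT) = e^(−0) + e^(−0.91664) + e^(−1.2230) = 1.0000 + 0.39986 + 0.29435 = 1.6942.
⟨E⟩ = Σ EᵢPᵢ = 0.034292 eV.
S/k_B = ln Z + ⟨E⟩/kT = ln(1.6942) + 0.034292/0.079966 = 0.52721 + 0.42883 = 0.956.

0.956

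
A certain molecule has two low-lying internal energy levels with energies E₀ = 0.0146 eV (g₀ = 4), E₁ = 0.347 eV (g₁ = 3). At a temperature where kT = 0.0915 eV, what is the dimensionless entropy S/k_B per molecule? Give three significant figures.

Eᵢ/kT = 0.15956, 3.7923.
Z = Σ gᵢe^(−Eᵢ/kT) = 4·e^(−0.15956) + 3·e^(−3.7923) = 3.4101 + 0.067631 = 3.4777.
⟨E⟩ = Σ EᵢPᵢ = 0.021064 eV.
S/k_B = ln Z + ⟨E⟩/kT = ln(3.4777) + 0.021064/0.0915 = 1.2464 + 0.23021 = 1.48.

1.48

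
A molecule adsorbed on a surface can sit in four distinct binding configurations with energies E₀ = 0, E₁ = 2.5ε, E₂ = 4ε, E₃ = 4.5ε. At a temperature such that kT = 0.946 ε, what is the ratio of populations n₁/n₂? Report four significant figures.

4.882

n₁/n₂ = exp[−(E₁−E₂)/kT] = exp(−(-1.5ε)/(0.946ε)) = exp(1.58562) = 4.882.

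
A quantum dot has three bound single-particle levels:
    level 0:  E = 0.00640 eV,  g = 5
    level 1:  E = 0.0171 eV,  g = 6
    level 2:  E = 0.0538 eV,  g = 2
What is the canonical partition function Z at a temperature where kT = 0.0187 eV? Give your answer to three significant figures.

Eᵢ/kT = 0.34225, 0.91444, 2.8770.
Z = Σ gᵢe^(−Eᵢ/kT) = 5·e^(−0.34225) + 6·e^(−0.91444) + 2·e^(−2.8770) = 3.5509 + 2.4044 + 0.11261 = 6.0679.

Z = 6.07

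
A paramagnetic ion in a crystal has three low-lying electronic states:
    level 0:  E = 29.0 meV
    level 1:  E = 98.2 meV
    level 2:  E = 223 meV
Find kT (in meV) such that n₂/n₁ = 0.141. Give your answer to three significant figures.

n₂/n₁ = exp[−(E₂−E₁)/kT] = 0.141.
⇒ (E₂−E₁)/kT = ln(1/0.141) = ln(7.0922) = 1.9590.
kT = 124.8 meV / 1.9590 = 63.7 meV.

63.7 meV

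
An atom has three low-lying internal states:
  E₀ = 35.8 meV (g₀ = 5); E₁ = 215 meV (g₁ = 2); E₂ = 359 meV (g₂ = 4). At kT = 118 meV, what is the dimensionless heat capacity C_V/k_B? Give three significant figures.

Eᵢ/kT = 0.30339, 1.8220, 3.0424.
Z = Σ gᵢe^(−Eᵢ/kT) = 5·e^(−0.30339) + 2·e^(−1.8220) + 4·e^(−3.0424) = 3.6916 + 0.32340 + 0.19088 = 4.2059.
⟨E⟩ = 64.247 meV, ⟨E²⟩ = 10528 meV².
C_V/k_B = (⟨E²⟩ − ⟨E⟩²)/(kT)² = (10528 − 4127.7)/13924 = 0.460.

0.460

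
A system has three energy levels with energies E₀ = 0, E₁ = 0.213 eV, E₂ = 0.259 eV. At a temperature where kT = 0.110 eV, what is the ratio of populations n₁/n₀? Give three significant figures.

n₁/n₀ = exp[−(E₁−E₀)/kT] = exp(−(0.213 eV)/(0.110 eV)) = exp(-1.9364) = 0.144.

0.144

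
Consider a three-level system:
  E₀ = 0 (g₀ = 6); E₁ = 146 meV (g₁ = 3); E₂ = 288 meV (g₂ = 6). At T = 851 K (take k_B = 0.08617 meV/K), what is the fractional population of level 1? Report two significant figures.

k_BT = 0.08617 × 851 K = 73.33 meV.
Eᵢ/kT = 0, 1.991, 3.927.
Z = Σ gᵢe^(−Eᵢ/kT) = 6·e^(−0) + 3·e^(−1.991) + 6·e^(−3.927) = 6.000 + 0.4097 + 0.1182 = 6.528.
P₁ = g₁ e^(−E₁/kT) / Z = 0.4097/6.528 = 0.063.

0.063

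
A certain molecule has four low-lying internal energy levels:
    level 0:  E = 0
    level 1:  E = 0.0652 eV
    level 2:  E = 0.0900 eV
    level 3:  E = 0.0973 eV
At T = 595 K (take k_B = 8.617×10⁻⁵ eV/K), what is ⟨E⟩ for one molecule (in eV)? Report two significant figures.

k_BT = 8.617×10⁻⁵ × 595 K = 0.05127 eV.
Eᵢ/kT = 0, 1.272, 1.755, 1.898.
Z = Σ e^(−Eᵢ/kT) = e^(−0) + e^(−1.272) + e^(−1.755) + e^(−1.898) = 1.000 + 0.2803 + 0.1729 + 0.1499 = 1.603.
⟨E⟩ = Σ Eᵢ e^(−Eᵢ/kT) / Z = (0·1.000 + 0.0652·0.2803 + 0.0900·0.1729 + 0.0973·0.1499) / 1.603 = 0.030 eV.

0.030 eV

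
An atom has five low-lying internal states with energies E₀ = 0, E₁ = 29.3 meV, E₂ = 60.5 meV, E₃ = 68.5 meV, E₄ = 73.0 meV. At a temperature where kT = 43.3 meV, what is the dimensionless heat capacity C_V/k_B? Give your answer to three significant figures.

0.436

Eᵢ/kT = 0, 0.67667, 1.3972, 1.5820, 1.6859.
Z = Σ e^(−Eᵢ/kT) = e^(−0) + e^(−0.67667) + e^(−1.3972) + e^(−1.5820) + e^(−1.6859) = 1.0000 + 0.50831 + 0.24729 + 0.20556 + 0.18528 = 2.1464.
⟨E⟩ = 26.771 meV, ⟨E²⟩ = 1534.4 meV².
C_V/k_B = (⟨E²⟩ − ⟨E⟩²)/(kT)² = (1534.4 − 716.69)/1874.9 = 0.436.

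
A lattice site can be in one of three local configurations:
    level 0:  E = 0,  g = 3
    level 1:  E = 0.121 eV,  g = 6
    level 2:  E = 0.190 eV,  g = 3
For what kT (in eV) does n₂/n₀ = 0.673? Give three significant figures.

0.480 eV

n₂/n₀ = (g₂/g₀) exp[−(E₂−E₀)/kT] = 0.673.
⇒ (E₂−E₀)/kT = ln((3/3)/0.673) = ln(1.4859) = 0.39602.
kT = 0.190 eV / 0.39602 = 0.480 eV.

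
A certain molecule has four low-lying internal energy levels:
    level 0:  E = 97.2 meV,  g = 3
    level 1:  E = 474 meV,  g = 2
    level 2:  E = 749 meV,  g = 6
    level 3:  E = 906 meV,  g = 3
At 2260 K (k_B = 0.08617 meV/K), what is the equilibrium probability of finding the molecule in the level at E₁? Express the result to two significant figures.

k_BT = 0.08617 × 2260 K = 194.7 meV.
Eᵢ/kT = 0.4992, 2.435, 3.847, 4.653.
Z = Σ gᵢe^(−Eᵢ/kT) = 3·e^(−0.4992) + 2·e^(−2.435) + 6·e^(−3.847) + 3·e^(−4.653) = 1.821 + 0.1752 + 0.1281 + 0.02860 = 2.153.
P₁ = g₁ e^(−E₁/kT) / Z = 0.1752/2.153 = 0.081.

0.081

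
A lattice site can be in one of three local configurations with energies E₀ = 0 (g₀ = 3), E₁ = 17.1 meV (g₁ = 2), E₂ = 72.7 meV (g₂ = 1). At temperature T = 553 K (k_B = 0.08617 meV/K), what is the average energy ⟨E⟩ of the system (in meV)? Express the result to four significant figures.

8.603 meV

k_BT = 0.08617 × 553 K = 47.6520 meV.
Eᵢ/kT = 0, 0.358852, 1.52564.
Z = Σ gᵢe^(−Eᵢ/kT) = 3·e^(−0) + 2·e^(−0.358852) + 1·e^(−1.52564) = 3.00000 + 1.39696 + 0.217482 = 4.61444.
⟨E⟩ = Σ Eᵢ gᵢe^(−Eᵢ/kT) / Z = (0·3.00000 + 17.1·1.39696 + 72.7·0.217482) / 4.61444 = 8.603 meV.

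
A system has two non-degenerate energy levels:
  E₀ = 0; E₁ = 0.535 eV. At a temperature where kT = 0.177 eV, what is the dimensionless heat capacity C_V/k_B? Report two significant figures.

0.40

Eᵢ/kT = 0, 3.023.
Z = Σ e^(−Eᵢ/kT) = e^(−0) + e^(−3.023) = 1.000 + 0.04866 = 1.049.
⟨E⟩ = 0.02482 eV, ⟨E²⟩ = 0.01328 eV².
C_V/k_B = (⟨E²⟩ − ⟨E⟩²)/(kT)² = (0.01328 − 0.0006160)/0.03133 = 0.40.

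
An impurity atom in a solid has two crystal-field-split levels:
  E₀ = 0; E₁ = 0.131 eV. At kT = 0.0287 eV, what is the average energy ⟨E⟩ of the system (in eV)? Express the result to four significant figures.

Eᵢ/kT = 0, 4.56446.
Z = Σ e^(−Eᵢ/kT) = e^(−0) + e^(−4.56446) = 1.00000 + 0.0104155 = 1.01042.
⟨E⟩ = Σ Eᵢ e^(−Eᵢ/kT) / Z = (0·1.00000 + 0.131·0.0104155) / 1.01042 = 0.001350 eV.

0.001350 eV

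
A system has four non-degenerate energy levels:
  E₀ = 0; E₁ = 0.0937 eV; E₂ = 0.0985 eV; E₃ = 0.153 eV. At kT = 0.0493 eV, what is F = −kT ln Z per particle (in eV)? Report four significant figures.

Eᵢ/kT = 0, 1.90061, 1.99797, 3.10345.
Z = Σ e^(−Eᵢ/kT) = e^(−0) + e^(−1.90061) + e^(−1.99797) + e^(−3.10345) = 1.00000 + 0.149477 + 0.135610 + 0.0448941 = 1.32998.
F = −kT ln Z = −0.0493 × ln(1.32998) = −0.0493 × 0.285164 = -0.01406 eV.

-0.01406 eV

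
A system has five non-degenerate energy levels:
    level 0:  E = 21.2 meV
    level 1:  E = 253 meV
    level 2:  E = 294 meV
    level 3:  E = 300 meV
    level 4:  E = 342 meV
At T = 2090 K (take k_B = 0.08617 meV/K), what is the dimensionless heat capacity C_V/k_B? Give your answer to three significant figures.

0.576

k_BT = 0.08617 × 2090 K = 180.10 meV.
Eᵢ/kT = 0.11771, 1.4048, 1.6324, 1.6657, 1.8989.
Z = Σ e^(−Eᵢ/kT) = e^(−0.11771) + e^(−1.4048) + e^(−1.6324) + e^(−1.6657) + e^(−1.8989) = 0.88895 + 0.24542 + 0.19546 + 0.18906 + 0.14973 = 1.6686.
⟨E⟩ = 147.63 meV, ⟨E²⟩ = 40472 meV².
C_V/k_B = (⟨E²⟩ − ⟨E⟩²)/(kT)² = (40472 − 21795)/32436 = 0.576.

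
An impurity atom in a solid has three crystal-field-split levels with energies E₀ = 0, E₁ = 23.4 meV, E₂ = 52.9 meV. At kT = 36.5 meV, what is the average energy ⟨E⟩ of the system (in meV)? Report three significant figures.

14.0 meV

Eᵢ/kT = 0, 0.64110, 1.4493.
Z = Σ e^(−Eᵢ/kT) = e^(−0) + e^(−0.64110) + e^(−1.4493) = 1.0000 + 0.52671 + 0.23473 = 1.7614.
⟨E⟩ = Σ Eᵢ e^(−Eᵢ/kT) / Z = (0·1.0000 + 23.4·0.52671 + 52.9·0.23473) / 1.7614 = 14.0 meV.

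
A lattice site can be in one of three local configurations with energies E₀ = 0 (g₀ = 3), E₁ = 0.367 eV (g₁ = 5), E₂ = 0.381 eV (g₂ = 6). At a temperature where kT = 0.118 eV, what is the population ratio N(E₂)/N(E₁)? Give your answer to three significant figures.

n₂/n₁ = (g₂/g₁) exp[−(E₂−E₁)/kT] = (6/5) × exp(−(0.014 eV)/(0.118 eV)) = (6/5) × exp(-0.11864) = 1.07.

1.07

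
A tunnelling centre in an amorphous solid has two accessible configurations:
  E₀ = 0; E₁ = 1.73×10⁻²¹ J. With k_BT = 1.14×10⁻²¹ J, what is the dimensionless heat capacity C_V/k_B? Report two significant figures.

Eᵢ/kT = 0, 1.518.
Z = Σ e^(−Eᵢ/kT) = e^(−0) + e^(−1.518) = 1.000 + 0.2191 = 1.219.
⟨E⟩ = 0.3109, ⟨E²⟩ = 0.5379.
C_V/k_B = (⟨E²⟩ − ⟨E⟩²)/(kT)² = (0.5379 − 0.09666)/1.300 = 0.34.

0.34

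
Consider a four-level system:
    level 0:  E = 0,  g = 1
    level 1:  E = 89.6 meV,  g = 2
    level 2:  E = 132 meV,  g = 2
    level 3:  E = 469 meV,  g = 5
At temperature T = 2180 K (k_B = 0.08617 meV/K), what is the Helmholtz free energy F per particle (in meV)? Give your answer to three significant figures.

k_BT = 0.08617 × 2180 K = 187.85 meV.
Eᵢ/kT = 0, 0.47698, 0.70269, 2.4967.
Z = Σ gᵢe^(−Eᵢ/kT) = 1·e^(−0) + 2·e^(−0.47698) + 2·e^(−0.70269) + 5·e^(−2.4967) = 1.0000 + 1.2413 + 0.99050 + 0.41178 = 3.6436.
F = −kT ln Z = −187.85 × ln(3.6436) = −187.85 × 1.2930 = -243 meV.

-243 meV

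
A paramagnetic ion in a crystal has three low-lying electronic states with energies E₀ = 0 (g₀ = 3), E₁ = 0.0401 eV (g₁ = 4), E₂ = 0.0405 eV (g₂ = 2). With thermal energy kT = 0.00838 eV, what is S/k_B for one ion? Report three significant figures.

1.19

Eᵢ/kT = 0, 4.7852, 4.8329.
Z = Σ gᵢe^(−Eᵢ/kT) = 3·e^(−0) + 4·e^(−4.7852) + 2·e^(−4.8329) = 3.0000 + 0.033410 + 0.015927 = 3.0493.
⟨E⟩ = Σ EᵢPᵢ = 0.00065090 eV.
S/k_B = ln Z + ⟨E⟩/kT = ln(3.0493) + 0.00065090/0.00838 = 1.1149 + 0.077673 = 1.19.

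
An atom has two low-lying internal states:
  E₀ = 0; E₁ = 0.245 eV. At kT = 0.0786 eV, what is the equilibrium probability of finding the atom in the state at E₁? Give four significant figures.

Eᵢ/kT = 0, 3.11705.
Z = Σ e^(−Eᵢ/kT) = e^(−0) + e^(−3.11705) = 1.00000 + 0.0442876 = 1.04429.
P₁ = e^(−E₁/kT) / Z = 0.0442876/1.04429 = 0.04241.

0.04241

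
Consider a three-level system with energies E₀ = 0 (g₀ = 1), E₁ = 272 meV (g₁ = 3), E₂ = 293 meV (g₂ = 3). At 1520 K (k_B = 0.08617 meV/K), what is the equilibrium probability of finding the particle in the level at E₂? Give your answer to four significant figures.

k_BT = 0.08617 × 1520 K = 130.978 meV.
Eᵢ/kT = 0, 2.07668, 2.23702.
Z = Σ gᵢe^(−Eᵢ/kT) = 1·e^(−0) + 3·e^(−2.07668) + 3·e^(−2.23702) = 1.00000 + 0.376037 + 0.320329 = 1.69637.
P₂ = g₂ e^(−E₂/kT) / Z = 0.320329/1.69637 = 0.1888.

0.1888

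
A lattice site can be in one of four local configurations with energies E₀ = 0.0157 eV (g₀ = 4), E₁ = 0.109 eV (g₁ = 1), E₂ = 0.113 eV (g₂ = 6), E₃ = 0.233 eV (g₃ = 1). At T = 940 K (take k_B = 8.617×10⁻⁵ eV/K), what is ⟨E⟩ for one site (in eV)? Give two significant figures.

k_BT = 8.617×10⁻⁵ × 940 K = 0.08100 eV.
Eᵢ/kT = 0.1938, 1.346, 1.395, 2.877.
Z = Σ gᵢe^(−Eᵢ/kT) = 4·e^(−0.1938) + 1·e^(−1.346) + 6·e^(−1.395) + 1·e^(−2.877) = 3.295 + 0.2603 + 1.487 + 0.05630 = 5.099.
⟨E⟩ = Σ Eᵢ gᵢe^(−Eᵢ/kT) / Z = (0.0157·3.295 + 0.109·0.2603 + 0.113·1.487 + 0.233·0.05630) / 5.099 = 0.051 eV.

0.051 eV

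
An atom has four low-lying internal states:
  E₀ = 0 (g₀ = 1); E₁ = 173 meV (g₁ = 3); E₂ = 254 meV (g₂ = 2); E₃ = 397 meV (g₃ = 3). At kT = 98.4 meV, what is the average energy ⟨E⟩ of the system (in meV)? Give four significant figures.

Eᵢ/kT = 0, 1.75813, 2.58130, 4.03455.
Z = Σ gᵢe^(−Eᵢ/kT) = 1·e^(−0) + 3·e^(−1.75813) + 2·e^(−2.58130) + 3·e^(−4.03455) = 1.00000 + 0.517101 + 0.151351 + 0.0530809 = 1.72153.
⟨E⟩ = Σ Eᵢ gᵢe^(−Eᵢ/kT) / Z = (0·1.00000 + 173·0.517101 + 254·0.151351 + 397·0.0530809) / 1.72153 = 86.54 meV.

86.54 meV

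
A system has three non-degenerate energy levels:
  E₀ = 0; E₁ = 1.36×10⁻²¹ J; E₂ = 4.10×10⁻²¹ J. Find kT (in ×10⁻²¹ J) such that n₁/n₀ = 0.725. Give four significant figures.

n₁/n₀ = exp[−(E₁−E₀)/kT] = 0.725.
⇒ (E₁−E₀)/kT = ln(1/0.725) = ln(1.37931) = 0.321583.
kT = 1.36 ×10⁻²¹ J / 0.321583 = 4.229 ×10⁻²¹ J.

4.229 ×10⁻²¹ J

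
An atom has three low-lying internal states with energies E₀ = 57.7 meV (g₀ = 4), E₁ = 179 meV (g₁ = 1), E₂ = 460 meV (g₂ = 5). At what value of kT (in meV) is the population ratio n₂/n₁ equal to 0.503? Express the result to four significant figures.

122.4 meV

n₂/n₁ = (g₂/g₁) exp[−(E₂−E₁)/kT] = 0.503.
⇒ (E₂−E₁)/kT = ln((5/1)/0.503) = ln(9.94036) = 2.29660.
kT = 281 meV / 2.29660 = 122.4 meV.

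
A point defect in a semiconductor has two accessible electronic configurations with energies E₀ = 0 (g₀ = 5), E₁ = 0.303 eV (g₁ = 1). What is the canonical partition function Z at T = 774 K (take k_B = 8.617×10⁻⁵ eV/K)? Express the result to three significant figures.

k_BT = 8.617×10⁻⁵ × 774 K = 0.066696 eV.
Eᵢ/kT = 0, 4.5430.
Z = Σ gᵢe^(−Eᵢ/kT) = 5·e^(−0) + 1·e^(−4.5430) = 5.0000 + 0.010641 = 5.0106.

Z = 5.01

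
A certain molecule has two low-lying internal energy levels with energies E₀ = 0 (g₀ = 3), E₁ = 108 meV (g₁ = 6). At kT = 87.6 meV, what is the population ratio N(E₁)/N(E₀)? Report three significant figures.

n₁/n₀ = (g₁/g₀) exp[−(E₁−E₀)/kT] = (6/3) × exp(−(108 meV)/(87.6 meV)) = (6/3) × exp(-1.2329) = 0.583.

0.583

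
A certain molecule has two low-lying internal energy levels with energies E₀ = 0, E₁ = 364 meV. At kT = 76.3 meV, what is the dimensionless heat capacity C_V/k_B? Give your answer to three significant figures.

0.190

Eᵢ/kT = 0, 4.7706.
Z = Σ e^(−Eᵢ/kT) = e^(−0) + e^(−4.7706) = 1.0000 + 0.0084753 = 1.0085.
⟨E⟩ = 3.0590 meV, ⟨E²⟩ = 1113.5 meV².
C_V/k_B = (⟨E²⟩ − ⟨E⟩²)/(kT)² = (1113.5 − 9.3575)/5821.7 = 0.190.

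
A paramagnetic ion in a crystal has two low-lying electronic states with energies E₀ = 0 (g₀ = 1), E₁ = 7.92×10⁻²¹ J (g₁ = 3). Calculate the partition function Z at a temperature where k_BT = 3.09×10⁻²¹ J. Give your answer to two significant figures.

Z = 1.2

Eᵢ/kT = 0, 2.563.
Z = Σ gᵢe^(−Eᵢ/kT) = 1·e^(−0) + 3·e^(−2.563) = 1.000 + 0.2312 = 1.231.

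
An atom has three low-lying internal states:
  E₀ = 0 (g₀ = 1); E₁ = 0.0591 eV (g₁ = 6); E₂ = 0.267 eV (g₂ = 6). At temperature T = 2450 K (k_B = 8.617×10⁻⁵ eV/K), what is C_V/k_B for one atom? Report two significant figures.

k_BT = 8.617×10⁻⁵ × 2450 K = 0.2111 eV.
Eᵢ/kT = 0, 0.2800, 1.265.
Z = Σ gᵢe^(−Eᵢ/kT) = 1·e^(−0) + 6·e^(−0.2800) + 6·e^(−1.265) = 1.000 + 4.535 + 1.693 = 7.228.
⟨E⟩ = 0.09962 eV, ⟨E²⟩ = 0.01889 eV².
C_V/k_B = (⟨E²⟩ − ⟨E⟩²)/(kT)² = (0.01889 − 0.009924)/0.04456 = 0.20.

0.20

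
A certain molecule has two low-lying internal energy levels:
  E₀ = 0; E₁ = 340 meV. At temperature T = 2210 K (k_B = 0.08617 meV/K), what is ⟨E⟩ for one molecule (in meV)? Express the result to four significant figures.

k_BT = 0.08617 × 2210 K = 190.436 meV.
Eᵢ/kT = 0, 1.78538.
Z = Σ e^(−Eᵢ/kT) = e^(−0) + e^(−1.78538) = 1.00000 + 0.167733 = 1.16773.
⟨E⟩ = Σ Eᵢ e^(−Eᵢ/kT) / Z = (0·1.00000 + 340·0.167733) / 1.16773 = 48.84 meV.

48.84 meV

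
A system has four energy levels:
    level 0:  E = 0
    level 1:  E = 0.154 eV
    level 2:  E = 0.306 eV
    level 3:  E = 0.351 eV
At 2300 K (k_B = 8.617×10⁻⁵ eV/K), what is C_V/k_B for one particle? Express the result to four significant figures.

k_BT = 8.617×10⁻⁵ × 2300 K = 0.198191 eV.
Eᵢ/kT = 0, 0.777028, 1.54397, 1.77102.
Z = Σ e^(−Eᵢ/kT) = e^(−0) + e^(−0.777028) + e^(−1.54397) + e^(−1.77102) = 1.00000 + 0.459770 + 0.213532 + 0.170159 = 1.84346.
⟨E⟩ = 0.106252 eV, ⟨E²⟩ = 0.0281329 eV².
C_V/k_B = (⟨E²⟩ − ⟨E⟩²)/(kT)² = (0.0281329 − 0.0112895)/0.0392797 = 0.4288.

0.4288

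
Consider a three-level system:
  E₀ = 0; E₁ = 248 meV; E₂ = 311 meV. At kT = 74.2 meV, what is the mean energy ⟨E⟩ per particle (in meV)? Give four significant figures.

12.82 meV

Eᵢ/kT = 0, 3.34232, 4.19137.
Z = Σ e^(−Eᵢ/kT) = e^(−0) + e^(−3.34232) + e^(−4.19137) = 1.00000 + 0.0353548 + 0.0151255 = 1.05048.
⟨E⟩ = Σ Eᵢ e^(−Eᵢ/kT) / Z = (0·1.00000 + 248·0.0353548 + 311·0.0151255) / 1.05048 = 12.82 meV.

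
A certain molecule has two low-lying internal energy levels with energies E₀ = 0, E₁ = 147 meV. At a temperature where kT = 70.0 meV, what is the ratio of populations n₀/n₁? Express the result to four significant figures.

n₀/n₁ = exp[−(E₀−E₁)/kT] = exp(−(-147 meV)/(70.0 meV)) = exp(2.10000) = 8.166.

8.166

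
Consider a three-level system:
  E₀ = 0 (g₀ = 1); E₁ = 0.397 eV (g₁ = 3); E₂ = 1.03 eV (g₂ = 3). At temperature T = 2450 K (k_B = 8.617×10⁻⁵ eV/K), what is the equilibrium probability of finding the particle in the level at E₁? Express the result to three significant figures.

0.309

k_BT = 8.617×10⁻⁵ × 2450 K = 0.21112 eV.
Eᵢ/kT = 0, 1.8804, 4.8787.
Z = Σ gᵢe^(−Eᵢ/kT) = 1·e^(−0) + 3·e^(−1.8804) + 3·e^(−4.8787) = 1.0000 + 0.45759 + 0.022821 = 1.4804.
P₁ = g₁ e^(−E₁/kT) / Z = 0.45759/1.4804 = 0.309.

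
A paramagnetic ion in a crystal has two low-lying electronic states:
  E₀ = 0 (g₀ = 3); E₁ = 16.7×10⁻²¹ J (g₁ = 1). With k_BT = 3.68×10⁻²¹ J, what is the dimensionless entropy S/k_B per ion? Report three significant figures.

1.12

Eᵢ/kT = 0, 4.5380.
Z = Σ gᵢe^(−Eᵢ/kT) = 3·e^(−0) + 1·e^(−4.5380) = 3.0000 + 0.010695 = 3.0107.
⟨E⟩ = Σ EᵢPᵢ = 0.059324 ×10⁻²¹ J.
S/k_B = ln Z + ⟨E⟩/kT = ln(3.0107) + 0.059324/3.68 = 1.1022 + 0.016121 = 1.12.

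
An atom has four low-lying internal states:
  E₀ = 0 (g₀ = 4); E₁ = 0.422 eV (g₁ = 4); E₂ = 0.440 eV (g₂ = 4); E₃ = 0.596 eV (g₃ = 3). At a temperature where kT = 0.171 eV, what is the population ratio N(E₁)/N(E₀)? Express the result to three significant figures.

n₁/n₀ = (g₁/g₀) exp[−(E₁−E₀)/kT] = (4/4) × exp(−(0.422 eV)/(0.171 eV)) = (4/4) × exp(-2.4678) = 0.0848.

0.0848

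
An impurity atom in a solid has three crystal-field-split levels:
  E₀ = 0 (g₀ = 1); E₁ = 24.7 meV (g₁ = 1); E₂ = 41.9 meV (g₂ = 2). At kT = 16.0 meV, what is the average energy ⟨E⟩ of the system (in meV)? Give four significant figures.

Eᵢ/kT = 0, 1.54375, 2.61875.
Z = Σ gᵢe^(−Eᵢ/kT) = 1·e^(−0) + 1·e^(−1.54375) + 2·e^(−2.61875) = 1.00000 + 0.213579 + 0.145788 = 1.35937.
⟨E⟩ = Σ Eᵢ gᵢe^(−Eᵢ/kT) / Z = (0·1.00000 + 24.7·0.213579 + 41.9·0.145788) / 1.35937 = 8.374 meV.

8.374 meV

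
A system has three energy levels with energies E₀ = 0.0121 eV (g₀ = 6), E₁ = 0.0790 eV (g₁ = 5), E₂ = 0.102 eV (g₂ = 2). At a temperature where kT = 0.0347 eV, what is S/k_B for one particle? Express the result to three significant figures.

Eᵢ/kT = 0.34870, 2.2767, 2.9395.
Z = Σ gᵢe^(−Eᵢ/kT) = 6·e^(−0.34870) + 5·e^(−2.2767) + 2·e^(−2.9395) = 4.2336 + 0.51311 + 0.10578 = 4.8525.
⟨E⟩ = Σ EᵢPᵢ = 0.021134 eV.
S/k_B = ln Z + ⟨E⟩/kT = ln(4.8525) + 0.021134/0.0347 = 1.5795 + 0.60905 = 2.19.

2.19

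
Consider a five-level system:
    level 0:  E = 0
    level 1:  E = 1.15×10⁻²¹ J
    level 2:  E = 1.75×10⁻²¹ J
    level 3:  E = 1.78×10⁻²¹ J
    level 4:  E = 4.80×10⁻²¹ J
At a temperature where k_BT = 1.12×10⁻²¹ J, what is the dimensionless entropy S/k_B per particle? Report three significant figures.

1.18

Eᵢ/kT = 0, 1.0268, 1.5625, 1.5893, 4.2857.
Z = Σ e^(−Eᵢ/kT) = e^(−0) + e^(−1.0268) + e^(−1.5625) + e^(−1.5893) + e^(−4.2857) = 1.0000 + 0.35815 + 0.20961 + 0.20407 + 0.013764 = 1.7856.
⟨E⟩ = Σ EᵢPᵢ = 0.67652 ×10⁻²¹ J.
S/k_B = ln Z + ⟨E⟩/kT = ln(1.7856) + 0.67652/1.12 = 0.57975 + 0.60404 = 1.18.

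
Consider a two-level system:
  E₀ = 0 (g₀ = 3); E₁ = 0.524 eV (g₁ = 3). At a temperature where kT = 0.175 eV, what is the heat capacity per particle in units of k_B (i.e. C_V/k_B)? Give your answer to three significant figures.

Eᵢ/kT = 0, 2.9943.
Z = Σ gᵢe^(−Eᵢ/kT) = 3·e^(−0) + 3·e^(−2.9943) = 3.0000 + 0.15021 = 3.1502.
⟨E⟩ = 0.024986 eV, ⟨E²⟩ = 0.013093 eV².
C_V/k_B = (⟨E²⟩ − ⟨E⟩²)/(kT)² = (0.013093 − 0.00062430)/0.030625 = 0.407.

0.407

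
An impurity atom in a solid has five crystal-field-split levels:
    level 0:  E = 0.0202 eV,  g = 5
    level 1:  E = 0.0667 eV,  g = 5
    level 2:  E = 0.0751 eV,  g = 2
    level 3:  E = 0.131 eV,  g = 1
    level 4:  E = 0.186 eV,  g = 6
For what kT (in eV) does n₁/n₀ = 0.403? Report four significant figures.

0.05117 eV

n₁/n₀ = (g₁/g₀) exp[−(E₁−E₀)/kT] = 0.403.
⇒ (E₁−E₀)/kT = ln((5/5)/0.403) = ln(2.48139) = 0.908819.
kT = 0.0465 eV / 0.908819 = 0.05117 eV.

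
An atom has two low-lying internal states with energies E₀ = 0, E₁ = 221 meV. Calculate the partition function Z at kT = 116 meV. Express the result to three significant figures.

Z = 1.15

Eᵢ/kT = 0, 1.9052.
Z = Σ e^(−Eᵢ/kT) = e^(−0) + e^(−1.9052) = 1.0000 + 0.14879 = 1.1488.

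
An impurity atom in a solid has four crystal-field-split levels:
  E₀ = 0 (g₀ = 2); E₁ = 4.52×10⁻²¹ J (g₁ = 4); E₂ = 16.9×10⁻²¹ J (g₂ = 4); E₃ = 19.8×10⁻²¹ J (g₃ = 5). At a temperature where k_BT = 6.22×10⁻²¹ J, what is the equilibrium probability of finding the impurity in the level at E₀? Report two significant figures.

Eᵢ/kT = 0, 0.7267, 2.717, 3.183.
Z = Σ gᵢe^(−Eᵢ/kT) = 2·e^(−0) + 4·e^(−0.7267) + 4·e^(−2.717) + 5·e^(−3.183) = 2.000 + 1.934 + 0.2643 + 0.2073 = 4.406.
P₀ = g₀ e^(−E₀/kT) / Z = 2.000/4.406 = 0.45.

0.45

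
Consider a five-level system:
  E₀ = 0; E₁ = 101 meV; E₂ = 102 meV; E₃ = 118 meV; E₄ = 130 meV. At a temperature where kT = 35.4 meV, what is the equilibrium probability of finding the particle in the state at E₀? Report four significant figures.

0.8512

Eᵢ/kT = 0, 2.85311, 2.88136, 3.33333, 3.67232.
Z = Σ e^(−Eᵢ/kT) = e^(−0) + e^(−2.85311) + e^(−2.88136) + e^(−3.33333) + e^(−3.67232) = 1.00000 + 0.0576647 + 0.0560585 + 0.0356741 + 0.0254174 = 1.17481.
P₀ = e^(−E₀/kT) / Z = 1.00000/1.17481 = 0.8512.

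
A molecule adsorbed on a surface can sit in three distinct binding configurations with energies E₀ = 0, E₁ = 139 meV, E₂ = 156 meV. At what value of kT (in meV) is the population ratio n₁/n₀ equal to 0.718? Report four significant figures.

419.6 meV

n₁/n₀ = exp[−(E₁−E₀)/kT] = 0.718.
⇒ (E₁−E₀)/kT = ln(1/0.718) = ln(1.39276) = 0.331287.
kT = 139 meV / 0.331287 = 419.6 meV.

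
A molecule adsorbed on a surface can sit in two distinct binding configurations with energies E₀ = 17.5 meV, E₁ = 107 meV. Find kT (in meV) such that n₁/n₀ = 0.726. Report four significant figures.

279.5 meV

n₁/n₀ = exp[−(E₁−E₀)/kT] = 0.726.
⇒ (E₁−E₀)/kT = ln(1/0.726) = ln(1.37741) = 0.320205.
kT = 89.5 meV / 0.320205 = 279.5 meV.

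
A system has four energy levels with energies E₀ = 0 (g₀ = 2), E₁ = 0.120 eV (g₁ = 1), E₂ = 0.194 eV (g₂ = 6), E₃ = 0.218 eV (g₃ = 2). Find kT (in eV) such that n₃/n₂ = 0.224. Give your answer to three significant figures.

0.0604 eV

n₃/n₂ = (g₃/g₂) exp[−(E₃−E₂)/kT] = 0.224.
⇒ (E₃−E₂)/kT = ln((2/6)/0.224) = ln(1.4881) = 0.39750.
kT = 0.024 eV / 0.39750 = 0.0604 eV.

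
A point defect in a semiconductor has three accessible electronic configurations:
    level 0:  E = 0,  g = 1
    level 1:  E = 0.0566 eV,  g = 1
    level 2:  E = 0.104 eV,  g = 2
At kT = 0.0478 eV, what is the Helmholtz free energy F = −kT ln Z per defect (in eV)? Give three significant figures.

Eᵢ/kT = 0, 1.1841, 2.1757.
Z = Σ gᵢe^(−Eᵢ/kT) = 1·e^(−0) + 1·e^(−1.1841) + 2·e^(−2.1757) = 1.0000 + 0.30602 + 0.22706 = 1.5331.
F = −kT ln Z = −0.0478 × ln(1.5331) = −0.0478 × 0.42729 = -0.0204 eV.

-0.0204 eV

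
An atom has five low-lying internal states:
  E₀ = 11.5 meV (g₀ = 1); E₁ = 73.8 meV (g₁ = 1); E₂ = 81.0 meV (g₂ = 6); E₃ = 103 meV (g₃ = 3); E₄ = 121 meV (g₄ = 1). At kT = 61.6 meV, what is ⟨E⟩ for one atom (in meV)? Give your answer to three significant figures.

68.9 meV

Eᵢ/kT = 0.18669, 1.1981, 1.3149, 1.6721, 1.9643.
Z = Σ gᵢe^(−Eᵢ/kT) = 1·e^(−0.18669) + 1·e^(−1.1981) + 6·e^(−1.3149) + 3·e^(−1.6721) + 1·e^(−1.9643) = 0.82970 + 0.30177 + 1.6110 + 0.56356 + 0.14025 = 3.4463.
⟨E⟩ = Σ Eᵢ gᵢe^(−Eᵢ/kT) / Z = (11.5·0.82970 + 73.8·0.30177 + 81.0·1.6110 + 103·0.56356 + 121·0.14025) / 3.4463 = 68.9 meV.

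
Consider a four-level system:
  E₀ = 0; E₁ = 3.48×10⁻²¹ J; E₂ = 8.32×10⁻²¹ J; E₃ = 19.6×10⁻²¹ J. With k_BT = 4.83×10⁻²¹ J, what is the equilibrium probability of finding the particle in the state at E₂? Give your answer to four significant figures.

0.1062

Eᵢ/kT = 0, 0.720497, 1.72257, 4.05797.
Z = Σ e^(−Eᵢ/kT) = e^(−0) + e^(−0.720497) + e^(−1.72257) + e^(−4.05797) = 1.00000 + 0.486510 + 0.178607 + 0.0172841 = 1.68240.
P₂ = e^(−E₂/kT) / Z = 0.178607/1.68240 = 0.1062.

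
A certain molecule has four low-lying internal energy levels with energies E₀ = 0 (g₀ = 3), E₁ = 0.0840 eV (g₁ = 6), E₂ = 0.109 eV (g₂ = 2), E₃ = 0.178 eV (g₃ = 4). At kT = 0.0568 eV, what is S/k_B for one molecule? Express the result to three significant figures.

Eᵢ/kT = 0, 1.4789, 1.9190, 3.1338.
Z = Σ gᵢe^(−Eᵢ/kT) = 3·e^(−0) + 6·e^(−1.4789) + 2·e^(−1.9190) + 4·e^(−3.1338) = 3.0000 + 1.3673 + 0.29351 + 0.17421 = 4.8350.
⟨E⟩ = Σ EᵢPᵢ = 0.036785 eV.
S/k_B = ln Z + ⟨E⟩/kT = ln(4.8350) + 0.036785/0.0568 = 1.5759 + 0.64762 = 2.22.

2.22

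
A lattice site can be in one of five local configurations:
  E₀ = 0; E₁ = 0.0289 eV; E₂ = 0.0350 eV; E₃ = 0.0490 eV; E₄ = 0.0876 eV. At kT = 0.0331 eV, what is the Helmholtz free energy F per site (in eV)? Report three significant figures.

Eᵢ/kT = 0, 0.87311, 1.0574, 1.4804, 2.6465.
Z = Σ e^(−Eᵢ/kT) = e^(−0) + e^(−0.87311) + e^(−1.0574) + e^(−1.4804) + e^(−2.6465) = 1.0000 + 0.41765 + 0.34736 + 0.22755 + 0.070899 = 2.0635.
F = −kT ln Z = −0.0331 × ln(2.0635) = −0.0331 × 0.72440 = -0.0240 eV.

-0.0240 eV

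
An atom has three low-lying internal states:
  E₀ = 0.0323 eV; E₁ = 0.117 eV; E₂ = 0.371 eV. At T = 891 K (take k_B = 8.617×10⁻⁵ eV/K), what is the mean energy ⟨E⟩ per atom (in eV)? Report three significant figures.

k_BT = 8.617×10⁻⁵ × 891 K = 0.076777 eV.
Eᵢ/kT = 0.42070, 1.5239, 4.8322.
Z = Σ e^(−Eᵢ/kT) = e^(−0.42070) + e^(−1.5239) + e^(−4.8322) = 0.65659 + 0.21786 + 0.0079690 = 0.88242.
⟨E⟩ = Σ Eᵢ e^(−Eᵢ/kT) / Z = (0.0323·0.65659 + 0.117·0.21786 + 0.371·0.0079690) / 0.88242 = 0.0563 eV.

0.0563 eV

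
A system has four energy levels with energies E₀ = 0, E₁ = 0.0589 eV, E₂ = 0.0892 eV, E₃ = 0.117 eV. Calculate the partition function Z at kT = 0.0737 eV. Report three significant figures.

Z = 1.95

Eᵢ/kT = 0, 0.79919, 1.2103, 1.5875.
Z = Σ e^(−Eᵢ/kT) = e^(−0) + e^(−0.79919) + e^(−1.2103) + e^(−1.5875) = 1.0000 + 0.44969 + 0.29811 + 0.20444 = 1.9522.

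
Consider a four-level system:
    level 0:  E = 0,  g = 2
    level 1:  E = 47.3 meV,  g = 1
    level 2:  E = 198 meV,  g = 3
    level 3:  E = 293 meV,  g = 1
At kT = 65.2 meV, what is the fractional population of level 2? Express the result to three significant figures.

0.0545

Eᵢ/kT = 0, 0.72546, 3.0368, 4.4939.
Z = Σ gᵢe^(−Eᵢ/kT) = 2·e^(−0) + 1·e^(−0.72546) + 3·e^(−3.0368) + 1·e^(−4.4939) = 2.0000 + 0.48410 + 0.14396 + 0.011177 = 2.6392.
P₂ = g₂ e^(−E₂/kT) / Z = 0.14396/2.6392 = 0.0545.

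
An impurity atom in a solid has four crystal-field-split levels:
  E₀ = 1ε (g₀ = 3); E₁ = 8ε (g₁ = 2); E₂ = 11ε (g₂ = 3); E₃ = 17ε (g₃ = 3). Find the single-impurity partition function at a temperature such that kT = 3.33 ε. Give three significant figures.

Eᵢ/kT = 0.30030, 2.4024, 3.3033, 5.1051.
Z = Σ gᵢe^(−Eᵢ/kT) = 3·e^(−0.30030) + 2·e^(−2.4024) + 3·e^(−3.3033) + 3·e^(−5.1051) = 2.2218 + 0.18100 + 0.11028 + 0.018197 = 2.5313.

Z = 2.53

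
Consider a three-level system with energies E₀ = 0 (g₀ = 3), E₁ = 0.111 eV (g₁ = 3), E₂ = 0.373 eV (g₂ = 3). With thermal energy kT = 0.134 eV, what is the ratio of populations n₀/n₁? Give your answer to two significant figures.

n₀/n₁ = (g₀/g₁) exp[−(E₀−E₁)/kT] = (3/3) × exp(−(-0.111 eV)/(0.134 eV)) = (3/3) × exp(0.8284) = 2.3.

2.3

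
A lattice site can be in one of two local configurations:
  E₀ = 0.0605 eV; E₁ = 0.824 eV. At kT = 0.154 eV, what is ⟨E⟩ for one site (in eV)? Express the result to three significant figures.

0.0658 eV

Eᵢ/kT = 0.39286, 5.3506.
Z = Σ e^(−Eᵢ/kT) = e^(−0.39286) + e^(−5.3506) = 0.67512 + 0.0047453 = 0.67987.
⟨E⟩ = Σ Eᵢ e^(−Eᵢ/kT) / Z = (0.0605·0.67512 + 0.824·0.0047453) / 0.67987 = 0.0658 eV.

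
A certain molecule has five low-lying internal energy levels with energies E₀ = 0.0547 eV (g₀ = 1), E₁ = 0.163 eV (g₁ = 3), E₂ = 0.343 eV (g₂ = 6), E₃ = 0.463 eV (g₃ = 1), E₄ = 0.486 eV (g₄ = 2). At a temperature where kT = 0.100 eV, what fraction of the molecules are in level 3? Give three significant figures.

Eᵢ/kT = 0.54700, 1.6300, 3.4300, 4.6300, 4.8600.
Z = Σ gᵢe^(−Eᵢ/kT) = 1·e^(−0.54700) + 3·e^(−1.6300) + 6·e^(−3.4300) + 1·e^(−4.6300) + 2·e^(−4.8600) = 0.57868 + 0.58779 + 0.19432 + 0.0097548 + 0.015501 = 1.3860.
P₃ = g₃ e^(−E₃/kT) / Z = 0.0097548/1.3860 = 0.00704.

0.00704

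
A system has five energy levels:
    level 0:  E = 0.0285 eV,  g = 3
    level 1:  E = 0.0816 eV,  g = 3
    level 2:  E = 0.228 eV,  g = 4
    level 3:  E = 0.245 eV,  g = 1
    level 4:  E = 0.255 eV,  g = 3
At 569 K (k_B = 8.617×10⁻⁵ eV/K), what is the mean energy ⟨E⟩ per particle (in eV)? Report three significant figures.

k_BT = 8.617×10⁻⁵ × 569 K = 0.049031 eV.
Eᵢ/kT = 0.58126, 1.6643, 4.6501, 4.9968, 5.2008.
Z = Σ gᵢe^(−Eᵢ/kT) = 3·e^(−0.58126) + 3·e^(−1.6643) + 4·e^(−4.6501) + 1·e^(−4.9968) + 3·e^(−5.2008) = 1.6776 + 0.56797 + 0.038243 + 0.0067595 + 0.016536 = 2.3071.
⟨E⟩ = Σ Eᵢ gᵢe^(−Eᵢ/kT) / Z = (0.0285·1.6776 + 0.0816·0.56797 + 0.228·0.038243 + 0.245·0.0067595 + 0.255·0.016536) / 2.3071 = 0.0471 eV.

0.0471 eV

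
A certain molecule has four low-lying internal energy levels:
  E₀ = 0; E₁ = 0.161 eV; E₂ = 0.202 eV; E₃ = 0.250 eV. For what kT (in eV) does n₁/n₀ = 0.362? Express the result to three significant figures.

n₁/n₀ = exp[−(E₁−E₀)/kT] = 0.362.
⇒ (E₁−E₀)/kT = ln(1/0.362) = ln(2.7624) = 1.0161.
kT = 0.161 eV / 1.0161 = 0.158 eV.

0.158 eV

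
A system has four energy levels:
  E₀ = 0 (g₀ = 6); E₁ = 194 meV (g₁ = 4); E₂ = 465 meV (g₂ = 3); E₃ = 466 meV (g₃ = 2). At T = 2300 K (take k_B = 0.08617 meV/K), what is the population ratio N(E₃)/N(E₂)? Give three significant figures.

0.663

k_BT = 0.08617 × 2300 K = 198.19 meV.
n₃/n₂ = (g₃/g₂) exp[−(E₃−E₂)/kT] = (2/3) × exp(−(1 meV)/(198.19 meV)) = (2/3) × exp(-0.0050457) = 0.663.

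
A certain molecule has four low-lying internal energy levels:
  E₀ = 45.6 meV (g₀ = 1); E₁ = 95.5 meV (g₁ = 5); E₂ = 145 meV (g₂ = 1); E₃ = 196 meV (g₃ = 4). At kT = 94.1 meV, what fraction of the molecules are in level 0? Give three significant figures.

Eᵢ/kT = 0.48459, 1.0149, 1.5409, 2.0829.
Z = Σ gᵢe^(−Eᵢ/kT) = 1·e^(−0.48459) + 5·e^(−1.0149) + 1·e^(−1.5409) + 4·e^(−2.0829) = 0.61595 + 1.8122 + 0.21419 + 0.49827 = 3.1406.
P₀ = g₀ e^(−E₀/kT) / Z = 0.61595/3.1406 = 0.196.

0.196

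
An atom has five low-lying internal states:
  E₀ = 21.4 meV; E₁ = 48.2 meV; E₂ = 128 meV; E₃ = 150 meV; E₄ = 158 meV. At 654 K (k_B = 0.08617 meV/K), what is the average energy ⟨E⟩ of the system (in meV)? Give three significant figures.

k_BT = 0.08617 × 654 K = 56.355 meV.
Eᵢ/kT = 0.37974, 0.85529, 2.2713, 2.6617, 2.8037.
Z = Σ e^(−Eᵢ/kT) = e^(−0.37974) + e^(−0.85529) + e^(−2.2713) + e^(−2.6617) + e^(−2.8037) = 0.68404 + 0.42516 + 0.10318 + 0.069829 + 0.060585 = 1.3428.
⟨E⟩ = Σ Eᵢ e^(−Eᵢ/kT) / Z = (21.4·0.68404 + 48.2·0.42516 + 128·0.10318 + 150·0.069829 + 158·0.060585) / 1.3428 = 50.9 meV.

50.9 meV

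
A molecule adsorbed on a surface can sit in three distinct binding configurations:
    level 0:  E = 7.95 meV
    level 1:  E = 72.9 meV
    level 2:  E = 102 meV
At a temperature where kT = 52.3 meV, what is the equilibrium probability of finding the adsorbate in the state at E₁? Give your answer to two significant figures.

0.20

Eᵢ/kT = 0.1520, 1.394, 1.950.
Z = Σ e^(−Eᵢ/kT) = e^(−0.1520) + e^(−1.394) + e^(−1.950) = 0.8590 + 0.2481 + 0.1423 = 1.249.
P₁ = e^(−E₁/kT) / Z = 0.2481/1.249 = 0.20.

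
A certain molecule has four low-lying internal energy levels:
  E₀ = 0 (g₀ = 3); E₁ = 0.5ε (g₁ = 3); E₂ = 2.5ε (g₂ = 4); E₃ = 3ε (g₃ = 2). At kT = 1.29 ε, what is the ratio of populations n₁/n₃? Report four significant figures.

n₁/n₃ = (g₁/g₃) exp[−(E₁−E₃)/kT] = (3/2) × exp(−(-2.5ε)/(1.29ε)) = (3/2) × exp(1.93798) = 10.42.

10.42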